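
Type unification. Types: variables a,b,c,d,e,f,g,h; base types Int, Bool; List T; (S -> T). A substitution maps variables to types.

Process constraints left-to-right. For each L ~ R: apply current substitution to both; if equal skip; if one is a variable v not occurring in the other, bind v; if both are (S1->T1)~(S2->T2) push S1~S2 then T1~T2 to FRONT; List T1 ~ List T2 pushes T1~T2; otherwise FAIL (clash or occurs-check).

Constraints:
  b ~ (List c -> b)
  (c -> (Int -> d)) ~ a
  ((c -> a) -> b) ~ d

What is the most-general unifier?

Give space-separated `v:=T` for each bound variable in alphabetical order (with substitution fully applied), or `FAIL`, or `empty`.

Answer: FAIL

Derivation:
step 1: unify b ~ (List c -> b)  [subst: {-} | 2 pending]
  occurs-check fail: b in (List c -> b)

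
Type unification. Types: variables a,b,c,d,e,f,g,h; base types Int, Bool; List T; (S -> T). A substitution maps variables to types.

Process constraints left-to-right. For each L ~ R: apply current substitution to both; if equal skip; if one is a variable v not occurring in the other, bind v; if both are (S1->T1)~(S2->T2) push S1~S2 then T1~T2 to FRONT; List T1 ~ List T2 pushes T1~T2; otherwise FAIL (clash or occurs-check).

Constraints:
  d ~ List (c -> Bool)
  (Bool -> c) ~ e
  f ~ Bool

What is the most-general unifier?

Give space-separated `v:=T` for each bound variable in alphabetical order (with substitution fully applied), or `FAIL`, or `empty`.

step 1: unify d ~ List (c -> Bool)  [subst: {-} | 2 pending]
  bind d := List (c -> Bool)
step 2: unify (Bool -> c) ~ e  [subst: {d:=List (c -> Bool)} | 1 pending]
  bind e := (Bool -> c)
step 3: unify f ~ Bool  [subst: {d:=List (c -> Bool), e:=(Bool -> c)} | 0 pending]
  bind f := Bool

Answer: d:=List (c -> Bool) e:=(Bool -> c) f:=Bool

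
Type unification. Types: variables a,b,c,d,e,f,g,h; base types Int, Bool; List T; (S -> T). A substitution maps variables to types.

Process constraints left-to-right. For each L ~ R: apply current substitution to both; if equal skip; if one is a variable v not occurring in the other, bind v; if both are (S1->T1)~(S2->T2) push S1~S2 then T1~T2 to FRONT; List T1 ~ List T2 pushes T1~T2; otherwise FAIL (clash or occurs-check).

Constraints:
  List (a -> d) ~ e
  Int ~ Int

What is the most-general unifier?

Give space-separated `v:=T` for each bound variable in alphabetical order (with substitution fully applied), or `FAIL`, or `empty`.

Answer: e:=List (a -> d)

Derivation:
step 1: unify List (a -> d) ~ e  [subst: {-} | 1 pending]
  bind e := List (a -> d)
step 2: unify Int ~ Int  [subst: {e:=List (a -> d)} | 0 pending]
  -> identical, skip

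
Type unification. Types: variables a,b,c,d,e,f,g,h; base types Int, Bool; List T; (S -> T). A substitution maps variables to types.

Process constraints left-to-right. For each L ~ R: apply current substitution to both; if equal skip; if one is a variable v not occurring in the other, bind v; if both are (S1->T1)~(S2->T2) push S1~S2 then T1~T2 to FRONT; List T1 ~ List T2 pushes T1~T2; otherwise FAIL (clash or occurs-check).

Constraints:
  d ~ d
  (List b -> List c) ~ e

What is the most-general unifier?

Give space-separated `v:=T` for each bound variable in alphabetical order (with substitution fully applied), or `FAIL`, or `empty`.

Answer: e:=(List b -> List c)

Derivation:
step 1: unify d ~ d  [subst: {-} | 1 pending]
  -> identical, skip
step 2: unify (List b -> List c) ~ e  [subst: {-} | 0 pending]
  bind e := (List b -> List c)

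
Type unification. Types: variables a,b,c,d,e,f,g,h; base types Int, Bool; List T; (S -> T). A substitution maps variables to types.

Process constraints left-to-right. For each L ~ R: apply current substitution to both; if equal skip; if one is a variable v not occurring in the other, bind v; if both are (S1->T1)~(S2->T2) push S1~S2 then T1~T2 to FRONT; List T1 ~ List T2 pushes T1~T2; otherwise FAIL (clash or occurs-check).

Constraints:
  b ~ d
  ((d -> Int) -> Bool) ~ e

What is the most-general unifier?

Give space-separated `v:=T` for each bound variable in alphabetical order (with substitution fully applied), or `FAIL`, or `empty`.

step 1: unify b ~ d  [subst: {-} | 1 pending]
  bind b := d
step 2: unify ((d -> Int) -> Bool) ~ e  [subst: {b:=d} | 0 pending]
  bind e := ((d -> Int) -> Bool)

Answer: b:=d e:=((d -> Int) -> Bool)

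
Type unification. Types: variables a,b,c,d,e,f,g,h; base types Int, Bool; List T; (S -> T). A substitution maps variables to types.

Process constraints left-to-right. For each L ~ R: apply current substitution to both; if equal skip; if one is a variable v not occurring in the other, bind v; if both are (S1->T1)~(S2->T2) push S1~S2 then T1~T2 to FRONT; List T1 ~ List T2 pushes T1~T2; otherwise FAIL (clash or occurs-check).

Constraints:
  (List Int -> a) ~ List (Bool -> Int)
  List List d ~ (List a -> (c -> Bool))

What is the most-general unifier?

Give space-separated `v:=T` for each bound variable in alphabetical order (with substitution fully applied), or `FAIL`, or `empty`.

Answer: FAIL

Derivation:
step 1: unify (List Int -> a) ~ List (Bool -> Int)  [subst: {-} | 1 pending]
  clash: (List Int -> a) vs List (Bool -> Int)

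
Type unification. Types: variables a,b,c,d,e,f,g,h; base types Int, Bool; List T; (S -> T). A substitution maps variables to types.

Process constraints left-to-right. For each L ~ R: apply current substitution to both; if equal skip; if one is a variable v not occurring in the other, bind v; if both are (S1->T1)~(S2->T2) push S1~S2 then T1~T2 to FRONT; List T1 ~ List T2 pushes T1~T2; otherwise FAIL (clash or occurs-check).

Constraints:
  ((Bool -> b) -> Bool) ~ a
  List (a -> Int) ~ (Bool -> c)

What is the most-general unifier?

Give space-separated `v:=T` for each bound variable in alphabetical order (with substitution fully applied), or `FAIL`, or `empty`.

step 1: unify ((Bool -> b) -> Bool) ~ a  [subst: {-} | 1 pending]
  bind a := ((Bool -> b) -> Bool)
step 2: unify List (((Bool -> b) -> Bool) -> Int) ~ (Bool -> c)  [subst: {a:=((Bool -> b) -> Bool)} | 0 pending]
  clash: List (((Bool -> b) -> Bool) -> Int) vs (Bool -> c)

Answer: FAIL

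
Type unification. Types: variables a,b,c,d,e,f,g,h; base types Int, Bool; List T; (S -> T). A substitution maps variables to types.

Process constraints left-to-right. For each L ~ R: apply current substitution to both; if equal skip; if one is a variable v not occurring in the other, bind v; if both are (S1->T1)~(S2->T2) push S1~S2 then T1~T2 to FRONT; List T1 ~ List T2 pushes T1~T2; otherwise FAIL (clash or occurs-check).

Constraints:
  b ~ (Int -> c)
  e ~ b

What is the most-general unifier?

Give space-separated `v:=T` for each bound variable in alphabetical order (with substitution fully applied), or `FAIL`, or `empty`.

Answer: b:=(Int -> c) e:=(Int -> c)

Derivation:
step 1: unify b ~ (Int -> c)  [subst: {-} | 1 pending]
  bind b := (Int -> c)
step 2: unify e ~ (Int -> c)  [subst: {b:=(Int -> c)} | 0 pending]
  bind e := (Int -> c)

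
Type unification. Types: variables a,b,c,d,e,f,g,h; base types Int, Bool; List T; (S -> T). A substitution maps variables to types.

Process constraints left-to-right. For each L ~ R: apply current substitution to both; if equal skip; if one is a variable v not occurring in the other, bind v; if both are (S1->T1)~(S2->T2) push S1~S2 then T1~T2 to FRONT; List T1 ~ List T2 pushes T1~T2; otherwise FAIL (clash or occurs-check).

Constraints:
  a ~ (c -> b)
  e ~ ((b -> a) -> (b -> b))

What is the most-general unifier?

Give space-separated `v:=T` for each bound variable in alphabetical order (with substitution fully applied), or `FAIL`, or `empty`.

step 1: unify a ~ (c -> b)  [subst: {-} | 1 pending]
  bind a := (c -> b)
step 2: unify e ~ ((b -> (c -> b)) -> (b -> b))  [subst: {a:=(c -> b)} | 0 pending]
  bind e := ((b -> (c -> b)) -> (b -> b))

Answer: a:=(c -> b) e:=((b -> (c -> b)) -> (b -> b))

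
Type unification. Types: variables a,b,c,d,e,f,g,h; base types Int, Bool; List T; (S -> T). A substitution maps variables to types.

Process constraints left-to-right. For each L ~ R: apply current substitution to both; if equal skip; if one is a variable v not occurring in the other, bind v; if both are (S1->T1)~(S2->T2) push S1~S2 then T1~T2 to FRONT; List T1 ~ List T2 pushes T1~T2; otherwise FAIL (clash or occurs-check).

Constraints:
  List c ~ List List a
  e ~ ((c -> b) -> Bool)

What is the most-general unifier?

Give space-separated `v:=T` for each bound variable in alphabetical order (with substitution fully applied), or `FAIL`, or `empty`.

step 1: unify List c ~ List List a  [subst: {-} | 1 pending]
  -> decompose List: push c~List a
step 2: unify c ~ List a  [subst: {-} | 1 pending]
  bind c := List a
step 3: unify e ~ ((List a -> b) -> Bool)  [subst: {c:=List a} | 0 pending]
  bind e := ((List a -> b) -> Bool)

Answer: c:=List a e:=((List a -> b) -> Bool)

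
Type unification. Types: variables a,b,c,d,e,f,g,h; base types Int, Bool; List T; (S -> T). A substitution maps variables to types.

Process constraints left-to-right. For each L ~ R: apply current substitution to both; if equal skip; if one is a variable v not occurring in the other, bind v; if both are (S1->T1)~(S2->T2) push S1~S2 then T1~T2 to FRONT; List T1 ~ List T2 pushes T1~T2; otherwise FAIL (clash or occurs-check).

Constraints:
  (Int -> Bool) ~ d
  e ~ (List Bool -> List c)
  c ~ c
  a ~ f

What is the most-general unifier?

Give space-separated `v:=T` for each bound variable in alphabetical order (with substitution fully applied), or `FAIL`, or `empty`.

step 1: unify (Int -> Bool) ~ d  [subst: {-} | 3 pending]
  bind d := (Int -> Bool)
step 2: unify e ~ (List Bool -> List c)  [subst: {d:=(Int -> Bool)} | 2 pending]
  bind e := (List Bool -> List c)
step 3: unify c ~ c  [subst: {d:=(Int -> Bool), e:=(List Bool -> List c)} | 1 pending]
  -> identical, skip
step 4: unify a ~ f  [subst: {d:=(Int -> Bool), e:=(List Bool -> List c)} | 0 pending]
  bind a := f

Answer: a:=f d:=(Int -> Bool) e:=(List Bool -> List c)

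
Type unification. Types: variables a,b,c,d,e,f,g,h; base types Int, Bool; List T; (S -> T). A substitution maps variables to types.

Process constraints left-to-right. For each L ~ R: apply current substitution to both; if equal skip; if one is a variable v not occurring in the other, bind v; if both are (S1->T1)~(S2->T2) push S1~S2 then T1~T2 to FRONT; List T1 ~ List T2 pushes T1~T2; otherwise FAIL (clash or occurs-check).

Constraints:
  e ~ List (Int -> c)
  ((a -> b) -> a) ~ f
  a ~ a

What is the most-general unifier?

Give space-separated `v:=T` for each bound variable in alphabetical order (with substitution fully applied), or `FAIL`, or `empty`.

step 1: unify e ~ List (Int -> c)  [subst: {-} | 2 pending]
  bind e := List (Int -> c)
step 2: unify ((a -> b) -> a) ~ f  [subst: {e:=List (Int -> c)} | 1 pending]
  bind f := ((a -> b) -> a)
step 3: unify a ~ a  [subst: {e:=List (Int -> c), f:=((a -> b) -> a)} | 0 pending]
  -> identical, skip

Answer: e:=List (Int -> c) f:=((a -> b) -> a)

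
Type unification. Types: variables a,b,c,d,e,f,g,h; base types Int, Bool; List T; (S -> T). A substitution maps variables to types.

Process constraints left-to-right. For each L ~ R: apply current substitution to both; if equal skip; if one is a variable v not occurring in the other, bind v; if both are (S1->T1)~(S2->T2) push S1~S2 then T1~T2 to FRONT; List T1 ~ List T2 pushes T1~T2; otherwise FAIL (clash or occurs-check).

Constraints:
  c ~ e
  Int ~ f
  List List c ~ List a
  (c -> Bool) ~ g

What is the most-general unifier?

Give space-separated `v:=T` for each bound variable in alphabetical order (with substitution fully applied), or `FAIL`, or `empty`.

step 1: unify c ~ e  [subst: {-} | 3 pending]
  bind c := e
step 2: unify Int ~ f  [subst: {c:=e} | 2 pending]
  bind f := Int
step 3: unify List List e ~ List a  [subst: {c:=e, f:=Int} | 1 pending]
  -> decompose List: push List e~a
step 4: unify List e ~ a  [subst: {c:=e, f:=Int} | 1 pending]
  bind a := List e
step 5: unify (e -> Bool) ~ g  [subst: {c:=e, f:=Int, a:=List e} | 0 pending]
  bind g := (e -> Bool)

Answer: a:=List e c:=e f:=Int g:=(e -> Bool)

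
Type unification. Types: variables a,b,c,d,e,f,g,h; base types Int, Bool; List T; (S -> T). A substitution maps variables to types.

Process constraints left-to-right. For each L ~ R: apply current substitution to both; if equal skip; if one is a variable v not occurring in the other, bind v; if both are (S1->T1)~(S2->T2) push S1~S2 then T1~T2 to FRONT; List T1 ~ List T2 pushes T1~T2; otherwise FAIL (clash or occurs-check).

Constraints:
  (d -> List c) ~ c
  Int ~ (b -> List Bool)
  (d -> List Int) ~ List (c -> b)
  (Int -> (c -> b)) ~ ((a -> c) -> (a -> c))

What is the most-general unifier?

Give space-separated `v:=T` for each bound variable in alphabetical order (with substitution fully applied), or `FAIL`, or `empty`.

step 1: unify (d -> List c) ~ c  [subst: {-} | 3 pending]
  occurs-check fail

Answer: FAIL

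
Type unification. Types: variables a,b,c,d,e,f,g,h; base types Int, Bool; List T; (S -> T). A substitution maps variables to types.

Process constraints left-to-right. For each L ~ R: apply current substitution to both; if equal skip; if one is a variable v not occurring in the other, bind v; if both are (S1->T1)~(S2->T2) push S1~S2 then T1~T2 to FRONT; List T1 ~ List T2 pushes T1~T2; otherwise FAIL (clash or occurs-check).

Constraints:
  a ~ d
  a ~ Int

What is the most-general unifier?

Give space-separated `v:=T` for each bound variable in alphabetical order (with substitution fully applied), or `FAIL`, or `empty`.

Answer: a:=Int d:=Int

Derivation:
step 1: unify a ~ d  [subst: {-} | 1 pending]
  bind a := d
step 2: unify d ~ Int  [subst: {a:=d} | 0 pending]
  bind d := Int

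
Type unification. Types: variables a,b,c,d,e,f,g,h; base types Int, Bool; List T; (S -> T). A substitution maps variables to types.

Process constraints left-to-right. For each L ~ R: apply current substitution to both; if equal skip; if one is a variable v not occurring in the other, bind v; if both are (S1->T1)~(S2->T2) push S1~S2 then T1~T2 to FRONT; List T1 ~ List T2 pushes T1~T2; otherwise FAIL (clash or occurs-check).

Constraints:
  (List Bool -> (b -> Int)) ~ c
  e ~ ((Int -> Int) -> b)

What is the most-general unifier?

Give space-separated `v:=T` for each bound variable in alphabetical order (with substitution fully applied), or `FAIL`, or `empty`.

step 1: unify (List Bool -> (b -> Int)) ~ c  [subst: {-} | 1 pending]
  bind c := (List Bool -> (b -> Int))
step 2: unify e ~ ((Int -> Int) -> b)  [subst: {c:=(List Bool -> (b -> Int))} | 0 pending]
  bind e := ((Int -> Int) -> b)

Answer: c:=(List Bool -> (b -> Int)) e:=((Int -> Int) -> b)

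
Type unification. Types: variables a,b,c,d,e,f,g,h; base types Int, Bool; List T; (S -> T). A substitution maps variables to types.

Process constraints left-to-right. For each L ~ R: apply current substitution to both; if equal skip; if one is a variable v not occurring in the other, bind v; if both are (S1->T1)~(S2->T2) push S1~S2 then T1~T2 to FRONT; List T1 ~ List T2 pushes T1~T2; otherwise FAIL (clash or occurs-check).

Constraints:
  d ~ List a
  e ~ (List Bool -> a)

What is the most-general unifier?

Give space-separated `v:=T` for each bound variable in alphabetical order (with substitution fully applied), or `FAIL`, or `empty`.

Answer: d:=List a e:=(List Bool -> a)

Derivation:
step 1: unify d ~ List a  [subst: {-} | 1 pending]
  bind d := List a
step 2: unify e ~ (List Bool -> a)  [subst: {d:=List a} | 0 pending]
  bind e := (List Bool -> a)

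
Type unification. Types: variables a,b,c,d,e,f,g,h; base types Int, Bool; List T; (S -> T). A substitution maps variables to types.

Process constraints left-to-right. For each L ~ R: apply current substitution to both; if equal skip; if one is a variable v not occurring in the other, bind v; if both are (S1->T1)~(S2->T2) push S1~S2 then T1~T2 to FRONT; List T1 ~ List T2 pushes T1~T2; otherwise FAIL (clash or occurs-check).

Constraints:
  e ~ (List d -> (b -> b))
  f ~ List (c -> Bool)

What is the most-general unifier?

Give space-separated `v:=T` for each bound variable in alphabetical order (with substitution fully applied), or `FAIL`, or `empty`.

Answer: e:=(List d -> (b -> b)) f:=List (c -> Bool)

Derivation:
step 1: unify e ~ (List d -> (b -> b))  [subst: {-} | 1 pending]
  bind e := (List d -> (b -> b))
step 2: unify f ~ List (c -> Bool)  [subst: {e:=(List d -> (b -> b))} | 0 pending]
  bind f := List (c -> Bool)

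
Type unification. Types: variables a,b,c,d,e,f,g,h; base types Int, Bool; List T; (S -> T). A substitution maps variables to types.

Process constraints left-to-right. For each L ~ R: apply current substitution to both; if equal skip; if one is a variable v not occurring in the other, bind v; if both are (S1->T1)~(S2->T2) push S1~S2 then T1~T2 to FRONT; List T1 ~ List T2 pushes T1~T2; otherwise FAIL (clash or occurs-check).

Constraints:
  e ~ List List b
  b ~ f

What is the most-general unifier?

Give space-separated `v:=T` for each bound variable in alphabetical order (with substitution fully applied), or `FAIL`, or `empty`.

step 1: unify e ~ List List b  [subst: {-} | 1 pending]
  bind e := List List b
step 2: unify b ~ f  [subst: {e:=List List b} | 0 pending]
  bind b := f

Answer: b:=f e:=List List f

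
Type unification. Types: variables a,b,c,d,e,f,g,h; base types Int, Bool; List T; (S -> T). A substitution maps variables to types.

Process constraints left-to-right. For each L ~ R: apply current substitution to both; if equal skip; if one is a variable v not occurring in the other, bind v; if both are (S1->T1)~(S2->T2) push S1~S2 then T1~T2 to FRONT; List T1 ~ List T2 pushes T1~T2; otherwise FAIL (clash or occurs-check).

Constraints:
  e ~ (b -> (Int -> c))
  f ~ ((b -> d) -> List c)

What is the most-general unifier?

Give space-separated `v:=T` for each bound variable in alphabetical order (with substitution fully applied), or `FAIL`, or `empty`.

step 1: unify e ~ (b -> (Int -> c))  [subst: {-} | 1 pending]
  bind e := (b -> (Int -> c))
step 2: unify f ~ ((b -> d) -> List c)  [subst: {e:=(b -> (Int -> c))} | 0 pending]
  bind f := ((b -> d) -> List c)

Answer: e:=(b -> (Int -> c)) f:=((b -> d) -> List c)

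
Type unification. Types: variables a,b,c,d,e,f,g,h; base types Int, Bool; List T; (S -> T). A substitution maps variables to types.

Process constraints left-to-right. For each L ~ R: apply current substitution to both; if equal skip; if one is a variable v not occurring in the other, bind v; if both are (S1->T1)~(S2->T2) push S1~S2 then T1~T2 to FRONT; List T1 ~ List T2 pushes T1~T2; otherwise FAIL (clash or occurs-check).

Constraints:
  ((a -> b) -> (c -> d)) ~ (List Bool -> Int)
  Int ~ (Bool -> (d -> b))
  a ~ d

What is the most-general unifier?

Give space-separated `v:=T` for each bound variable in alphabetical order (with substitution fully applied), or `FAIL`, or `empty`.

Answer: FAIL

Derivation:
step 1: unify ((a -> b) -> (c -> d)) ~ (List Bool -> Int)  [subst: {-} | 2 pending]
  -> decompose arrow: push (a -> b)~List Bool, (c -> d)~Int
step 2: unify (a -> b) ~ List Bool  [subst: {-} | 3 pending]
  clash: (a -> b) vs List Bool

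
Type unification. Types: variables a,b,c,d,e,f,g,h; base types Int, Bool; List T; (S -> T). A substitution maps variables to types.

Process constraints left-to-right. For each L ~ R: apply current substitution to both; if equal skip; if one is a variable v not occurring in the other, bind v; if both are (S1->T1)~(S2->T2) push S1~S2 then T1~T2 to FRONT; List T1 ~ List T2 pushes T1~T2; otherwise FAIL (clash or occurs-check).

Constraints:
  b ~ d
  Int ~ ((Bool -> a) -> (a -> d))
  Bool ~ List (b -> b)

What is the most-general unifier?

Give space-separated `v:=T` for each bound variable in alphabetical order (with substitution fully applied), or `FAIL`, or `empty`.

Answer: FAIL

Derivation:
step 1: unify b ~ d  [subst: {-} | 2 pending]
  bind b := d
step 2: unify Int ~ ((Bool -> a) -> (a -> d))  [subst: {b:=d} | 1 pending]
  clash: Int vs ((Bool -> a) -> (a -> d))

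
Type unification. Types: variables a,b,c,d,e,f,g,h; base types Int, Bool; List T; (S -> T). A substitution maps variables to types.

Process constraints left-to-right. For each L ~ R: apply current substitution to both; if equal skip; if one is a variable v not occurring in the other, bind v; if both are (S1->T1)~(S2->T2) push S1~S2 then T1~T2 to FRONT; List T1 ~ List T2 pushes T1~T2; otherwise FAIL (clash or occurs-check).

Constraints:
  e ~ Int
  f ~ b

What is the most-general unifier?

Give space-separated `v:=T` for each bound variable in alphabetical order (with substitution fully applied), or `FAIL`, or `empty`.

step 1: unify e ~ Int  [subst: {-} | 1 pending]
  bind e := Int
step 2: unify f ~ b  [subst: {e:=Int} | 0 pending]
  bind f := b

Answer: e:=Int f:=b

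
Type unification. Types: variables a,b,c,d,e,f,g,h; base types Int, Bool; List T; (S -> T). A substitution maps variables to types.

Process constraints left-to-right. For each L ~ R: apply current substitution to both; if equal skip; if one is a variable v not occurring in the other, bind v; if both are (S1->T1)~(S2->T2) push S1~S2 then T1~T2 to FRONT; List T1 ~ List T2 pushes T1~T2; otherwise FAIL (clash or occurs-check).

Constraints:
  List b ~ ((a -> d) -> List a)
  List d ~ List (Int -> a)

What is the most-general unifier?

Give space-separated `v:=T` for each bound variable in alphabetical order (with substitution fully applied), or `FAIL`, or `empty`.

Answer: FAIL

Derivation:
step 1: unify List b ~ ((a -> d) -> List a)  [subst: {-} | 1 pending]
  clash: List b vs ((a -> d) -> List a)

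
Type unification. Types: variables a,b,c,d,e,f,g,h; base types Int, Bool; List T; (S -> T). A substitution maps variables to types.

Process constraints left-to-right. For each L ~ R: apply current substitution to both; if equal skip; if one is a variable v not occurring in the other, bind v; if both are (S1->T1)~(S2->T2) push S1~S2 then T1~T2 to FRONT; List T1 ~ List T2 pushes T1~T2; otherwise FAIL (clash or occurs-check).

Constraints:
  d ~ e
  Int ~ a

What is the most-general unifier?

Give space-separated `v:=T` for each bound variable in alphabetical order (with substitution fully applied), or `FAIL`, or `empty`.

Answer: a:=Int d:=e

Derivation:
step 1: unify d ~ e  [subst: {-} | 1 pending]
  bind d := e
step 2: unify Int ~ a  [subst: {d:=e} | 0 pending]
  bind a := Int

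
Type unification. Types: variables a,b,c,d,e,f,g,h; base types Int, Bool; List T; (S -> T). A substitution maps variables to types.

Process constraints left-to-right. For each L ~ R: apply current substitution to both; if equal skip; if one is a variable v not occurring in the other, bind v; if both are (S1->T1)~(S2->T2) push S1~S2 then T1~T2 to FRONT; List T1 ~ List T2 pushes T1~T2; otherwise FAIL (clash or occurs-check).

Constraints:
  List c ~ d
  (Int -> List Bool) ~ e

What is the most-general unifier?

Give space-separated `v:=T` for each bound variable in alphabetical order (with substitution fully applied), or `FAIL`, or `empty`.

Answer: d:=List c e:=(Int -> List Bool)

Derivation:
step 1: unify List c ~ d  [subst: {-} | 1 pending]
  bind d := List c
step 2: unify (Int -> List Bool) ~ e  [subst: {d:=List c} | 0 pending]
  bind e := (Int -> List Bool)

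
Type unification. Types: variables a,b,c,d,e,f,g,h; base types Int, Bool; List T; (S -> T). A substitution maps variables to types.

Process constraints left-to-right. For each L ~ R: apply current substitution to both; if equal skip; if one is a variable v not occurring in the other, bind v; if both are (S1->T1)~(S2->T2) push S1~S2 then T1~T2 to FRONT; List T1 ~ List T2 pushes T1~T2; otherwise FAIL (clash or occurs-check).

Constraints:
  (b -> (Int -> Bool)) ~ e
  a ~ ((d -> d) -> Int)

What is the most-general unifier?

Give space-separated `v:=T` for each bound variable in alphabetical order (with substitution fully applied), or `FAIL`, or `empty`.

step 1: unify (b -> (Int -> Bool)) ~ e  [subst: {-} | 1 pending]
  bind e := (b -> (Int -> Bool))
step 2: unify a ~ ((d -> d) -> Int)  [subst: {e:=(b -> (Int -> Bool))} | 0 pending]
  bind a := ((d -> d) -> Int)

Answer: a:=((d -> d) -> Int) e:=(b -> (Int -> Bool))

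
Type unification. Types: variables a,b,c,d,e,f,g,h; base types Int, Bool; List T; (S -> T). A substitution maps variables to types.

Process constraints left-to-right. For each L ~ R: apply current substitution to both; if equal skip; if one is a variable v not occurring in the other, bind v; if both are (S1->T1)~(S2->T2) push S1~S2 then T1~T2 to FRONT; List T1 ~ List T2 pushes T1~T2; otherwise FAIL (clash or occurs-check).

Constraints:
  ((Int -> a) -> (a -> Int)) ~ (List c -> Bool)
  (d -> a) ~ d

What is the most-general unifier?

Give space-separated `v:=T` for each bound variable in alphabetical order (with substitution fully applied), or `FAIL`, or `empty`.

step 1: unify ((Int -> a) -> (a -> Int)) ~ (List c -> Bool)  [subst: {-} | 1 pending]
  -> decompose arrow: push (Int -> a)~List c, (a -> Int)~Bool
step 2: unify (Int -> a) ~ List c  [subst: {-} | 2 pending]
  clash: (Int -> a) vs List c

Answer: FAIL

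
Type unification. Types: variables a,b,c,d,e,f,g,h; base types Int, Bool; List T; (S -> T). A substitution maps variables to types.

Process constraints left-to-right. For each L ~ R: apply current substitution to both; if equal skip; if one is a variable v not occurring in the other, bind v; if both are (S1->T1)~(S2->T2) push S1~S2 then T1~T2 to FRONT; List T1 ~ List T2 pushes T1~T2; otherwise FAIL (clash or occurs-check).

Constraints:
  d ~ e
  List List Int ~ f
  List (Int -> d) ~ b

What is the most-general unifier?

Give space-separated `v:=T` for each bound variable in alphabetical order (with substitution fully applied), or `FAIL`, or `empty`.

step 1: unify d ~ e  [subst: {-} | 2 pending]
  bind d := e
step 2: unify List List Int ~ f  [subst: {d:=e} | 1 pending]
  bind f := List List Int
step 3: unify List (Int -> e) ~ b  [subst: {d:=e, f:=List List Int} | 0 pending]
  bind b := List (Int -> e)

Answer: b:=List (Int -> e) d:=e f:=List List Int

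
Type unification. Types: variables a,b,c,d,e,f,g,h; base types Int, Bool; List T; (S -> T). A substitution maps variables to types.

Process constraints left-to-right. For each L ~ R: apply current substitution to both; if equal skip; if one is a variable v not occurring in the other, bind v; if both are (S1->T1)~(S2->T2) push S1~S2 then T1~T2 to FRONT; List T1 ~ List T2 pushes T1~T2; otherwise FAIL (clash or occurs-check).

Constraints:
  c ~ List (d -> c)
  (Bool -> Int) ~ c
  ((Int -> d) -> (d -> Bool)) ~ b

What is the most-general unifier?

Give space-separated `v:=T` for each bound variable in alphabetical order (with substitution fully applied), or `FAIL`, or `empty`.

step 1: unify c ~ List (d -> c)  [subst: {-} | 2 pending]
  occurs-check fail: c in List (d -> c)

Answer: FAIL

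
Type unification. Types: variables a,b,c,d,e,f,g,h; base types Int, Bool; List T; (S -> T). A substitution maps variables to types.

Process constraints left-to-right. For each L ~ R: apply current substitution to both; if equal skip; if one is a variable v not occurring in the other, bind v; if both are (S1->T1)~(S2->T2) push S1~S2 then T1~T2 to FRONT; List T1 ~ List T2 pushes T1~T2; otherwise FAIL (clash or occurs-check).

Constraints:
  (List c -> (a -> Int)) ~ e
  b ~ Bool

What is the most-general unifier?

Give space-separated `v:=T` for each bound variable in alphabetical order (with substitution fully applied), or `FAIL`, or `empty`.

Answer: b:=Bool e:=(List c -> (a -> Int))

Derivation:
step 1: unify (List c -> (a -> Int)) ~ e  [subst: {-} | 1 pending]
  bind e := (List c -> (a -> Int))
step 2: unify b ~ Bool  [subst: {e:=(List c -> (a -> Int))} | 0 pending]
  bind b := Bool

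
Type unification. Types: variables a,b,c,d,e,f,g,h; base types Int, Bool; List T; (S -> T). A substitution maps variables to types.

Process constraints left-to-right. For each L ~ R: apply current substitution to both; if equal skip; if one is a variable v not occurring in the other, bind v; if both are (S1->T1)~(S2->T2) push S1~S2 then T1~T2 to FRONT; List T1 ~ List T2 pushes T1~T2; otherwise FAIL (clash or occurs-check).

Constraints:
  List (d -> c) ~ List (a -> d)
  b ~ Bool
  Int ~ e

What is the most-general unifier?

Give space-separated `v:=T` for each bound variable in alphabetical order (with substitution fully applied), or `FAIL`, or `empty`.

Answer: b:=Bool c:=a d:=a e:=Int

Derivation:
step 1: unify List (d -> c) ~ List (a -> d)  [subst: {-} | 2 pending]
  -> decompose List: push (d -> c)~(a -> d)
step 2: unify (d -> c) ~ (a -> d)  [subst: {-} | 2 pending]
  -> decompose arrow: push d~a, c~d
step 3: unify d ~ a  [subst: {-} | 3 pending]
  bind d := a
step 4: unify c ~ a  [subst: {d:=a} | 2 pending]
  bind c := a
step 5: unify b ~ Bool  [subst: {d:=a, c:=a} | 1 pending]
  bind b := Bool
step 6: unify Int ~ e  [subst: {d:=a, c:=a, b:=Bool} | 0 pending]
  bind e := Int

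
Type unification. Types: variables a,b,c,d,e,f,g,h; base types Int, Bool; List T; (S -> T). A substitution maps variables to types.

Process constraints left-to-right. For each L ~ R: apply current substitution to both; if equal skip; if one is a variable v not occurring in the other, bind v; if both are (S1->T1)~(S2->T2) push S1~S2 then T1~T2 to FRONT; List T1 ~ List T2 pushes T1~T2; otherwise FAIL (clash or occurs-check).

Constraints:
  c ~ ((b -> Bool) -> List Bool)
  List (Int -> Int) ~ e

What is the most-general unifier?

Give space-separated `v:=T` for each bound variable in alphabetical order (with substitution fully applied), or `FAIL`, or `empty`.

Answer: c:=((b -> Bool) -> List Bool) e:=List (Int -> Int)

Derivation:
step 1: unify c ~ ((b -> Bool) -> List Bool)  [subst: {-} | 1 pending]
  bind c := ((b -> Bool) -> List Bool)
step 2: unify List (Int -> Int) ~ e  [subst: {c:=((b -> Bool) -> List Bool)} | 0 pending]
  bind e := List (Int -> Int)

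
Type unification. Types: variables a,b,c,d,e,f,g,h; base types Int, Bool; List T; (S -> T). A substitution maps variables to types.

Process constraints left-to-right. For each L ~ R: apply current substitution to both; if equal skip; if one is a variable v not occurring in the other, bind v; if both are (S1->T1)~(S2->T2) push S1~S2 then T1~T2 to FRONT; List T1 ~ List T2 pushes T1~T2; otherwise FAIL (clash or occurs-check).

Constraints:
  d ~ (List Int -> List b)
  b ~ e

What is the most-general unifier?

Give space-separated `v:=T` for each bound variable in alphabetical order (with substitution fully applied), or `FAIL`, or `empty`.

step 1: unify d ~ (List Int -> List b)  [subst: {-} | 1 pending]
  bind d := (List Int -> List b)
step 2: unify b ~ e  [subst: {d:=(List Int -> List b)} | 0 pending]
  bind b := e

Answer: b:=e d:=(List Int -> List e)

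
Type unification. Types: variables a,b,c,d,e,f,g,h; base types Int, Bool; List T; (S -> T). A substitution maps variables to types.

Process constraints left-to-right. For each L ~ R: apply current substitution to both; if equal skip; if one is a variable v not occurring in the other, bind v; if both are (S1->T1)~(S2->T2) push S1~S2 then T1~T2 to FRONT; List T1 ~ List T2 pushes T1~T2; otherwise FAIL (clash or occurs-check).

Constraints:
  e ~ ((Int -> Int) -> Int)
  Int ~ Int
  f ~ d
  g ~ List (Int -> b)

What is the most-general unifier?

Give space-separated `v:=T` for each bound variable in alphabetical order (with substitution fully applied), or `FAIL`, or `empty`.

step 1: unify e ~ ((Int -> Int) -> Int)  [subst: {-} | 3 pending]
  bind e := ((Int -> Int) -> Int)
step 2: unify Int ~ Int  [subst: {e:=((Int -> Int) -> Int)} | 2 pending]
  -> identical, skip
step 3: unify f ~ d  [subst: {e:=((Int -> Int) -> Int)} | 1 pending]
  bind f := d
step 4: unify g ~ List (Int -> b)  [subst: {e:=((Int -> Int) -> Int), f:=d} | 0 pending]
  bind g := List (Int -> b)

Answer: e:=((Int -> Int) -> Int) f:=d g:=List (Int -> b)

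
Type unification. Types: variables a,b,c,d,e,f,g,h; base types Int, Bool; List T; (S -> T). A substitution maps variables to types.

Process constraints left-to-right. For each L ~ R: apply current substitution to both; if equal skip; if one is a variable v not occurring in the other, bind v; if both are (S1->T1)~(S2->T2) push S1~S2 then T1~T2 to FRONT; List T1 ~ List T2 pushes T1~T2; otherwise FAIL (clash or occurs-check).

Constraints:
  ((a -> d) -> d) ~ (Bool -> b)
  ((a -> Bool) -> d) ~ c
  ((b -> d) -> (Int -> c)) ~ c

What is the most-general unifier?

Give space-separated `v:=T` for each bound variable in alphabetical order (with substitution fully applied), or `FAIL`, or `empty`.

Answer: FAIL

Derivation:
step 1: unify ((a -> d) -> d) ~ (Bool -> b)  [subst: {-} | 2 pending]
  -> decompose arrow: push (a -> d)~Bool, d~b
step 2: unify (a -> d) ~ Bool  [subst: {-} | 3 pending]
  clash: (a -> d) vs Bool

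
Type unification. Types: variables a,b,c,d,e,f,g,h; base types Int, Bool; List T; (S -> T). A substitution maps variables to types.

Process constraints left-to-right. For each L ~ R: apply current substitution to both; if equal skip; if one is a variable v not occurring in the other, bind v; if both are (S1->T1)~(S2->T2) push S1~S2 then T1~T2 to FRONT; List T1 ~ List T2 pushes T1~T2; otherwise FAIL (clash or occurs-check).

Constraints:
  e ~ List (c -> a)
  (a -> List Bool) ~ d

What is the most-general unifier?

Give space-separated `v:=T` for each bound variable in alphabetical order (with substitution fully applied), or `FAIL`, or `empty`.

step 1: unify e ~ List (c -> a)  [subst: {-} | 1 pending]
  bind e := List (c -> a)
step 2: unify (a -> List Bool) ~ d  [subst: {e:=List (c -> a)} | 0 pending]
  bind d := (a -> List Bool)

Answer: d:=(a -> List Bool) e:=List (c -> a)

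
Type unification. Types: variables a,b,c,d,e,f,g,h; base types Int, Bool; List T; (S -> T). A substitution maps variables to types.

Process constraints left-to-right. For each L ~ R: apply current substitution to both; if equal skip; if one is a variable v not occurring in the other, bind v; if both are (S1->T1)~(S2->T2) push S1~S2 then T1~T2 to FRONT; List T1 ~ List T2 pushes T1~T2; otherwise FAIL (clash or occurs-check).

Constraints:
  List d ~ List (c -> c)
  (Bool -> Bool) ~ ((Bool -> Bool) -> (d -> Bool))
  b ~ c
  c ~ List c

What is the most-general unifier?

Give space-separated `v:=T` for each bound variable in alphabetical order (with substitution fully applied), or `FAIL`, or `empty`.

step 1: unify List d ~ List (c -> c)  [subst: {-} | 3 pending]
  -> decompose List: push d~(c -> c)
step 2: unify d ~ (c -> c)  [subst: {-} | 3 pending]
  bind d := (c -> c)
step 3: unify (Bool -> Bool) ~ ((Bool -> Bool) -> ((c -> c) -> Bool))  [subst: {d:=(c -> c)} | 2 pending]
  -> decompose arrow: push Bool~(Bool -> Bool), Bool~((c -> c) -> Bool)
step 4: unify Bool ~ (Bool -> Bool)  [subst: {d:=(c -> c)} | 3 pending]
  clash: Bool vs (Bool -> Bool)

Answer: FAIL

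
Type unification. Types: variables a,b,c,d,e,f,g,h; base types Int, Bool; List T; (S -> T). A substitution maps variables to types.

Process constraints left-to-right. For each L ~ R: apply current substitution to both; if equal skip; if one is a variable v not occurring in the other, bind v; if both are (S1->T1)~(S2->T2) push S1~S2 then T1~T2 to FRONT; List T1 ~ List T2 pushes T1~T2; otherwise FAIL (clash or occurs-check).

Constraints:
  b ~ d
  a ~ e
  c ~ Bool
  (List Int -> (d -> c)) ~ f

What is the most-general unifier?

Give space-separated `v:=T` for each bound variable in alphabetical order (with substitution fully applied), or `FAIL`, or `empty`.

step 1: unify b ~ d  [subst: {-} | 3 pending]
  bind b := d
step 2: unify a ~ e  [subst: {b:=d} | 2 pending]
  bind a := e
step 3: unify c ~ Bool  [subst: {b:=d, a:=e} | 1 pending]
  bind c := Bool
step 4: unify (List Int -> (d -> Bool)) ~ f  [subst: {b:=d, a:=e, c:=Bool} | 0 pending]
  bind f := (List Int -> (d -> Bool))

Answer: a:=e b:=d c:=Bool f:=(List Int -> (d -> Bool))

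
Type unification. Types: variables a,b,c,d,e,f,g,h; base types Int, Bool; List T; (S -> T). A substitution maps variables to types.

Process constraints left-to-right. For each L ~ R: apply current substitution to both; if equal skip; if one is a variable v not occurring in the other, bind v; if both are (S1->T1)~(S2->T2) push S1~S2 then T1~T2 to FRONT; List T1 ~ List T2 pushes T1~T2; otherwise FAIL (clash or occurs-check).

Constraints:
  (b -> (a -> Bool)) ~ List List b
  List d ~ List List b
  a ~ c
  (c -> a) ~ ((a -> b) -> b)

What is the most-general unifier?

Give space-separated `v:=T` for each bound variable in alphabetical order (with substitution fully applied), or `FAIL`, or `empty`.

step 1: unify (b -> (a -> Bool)) ~ List List b  [subst: {-} | 3 pending]
  clash: (b -> (a -> Bool)) vs List List b

Answer: FAIL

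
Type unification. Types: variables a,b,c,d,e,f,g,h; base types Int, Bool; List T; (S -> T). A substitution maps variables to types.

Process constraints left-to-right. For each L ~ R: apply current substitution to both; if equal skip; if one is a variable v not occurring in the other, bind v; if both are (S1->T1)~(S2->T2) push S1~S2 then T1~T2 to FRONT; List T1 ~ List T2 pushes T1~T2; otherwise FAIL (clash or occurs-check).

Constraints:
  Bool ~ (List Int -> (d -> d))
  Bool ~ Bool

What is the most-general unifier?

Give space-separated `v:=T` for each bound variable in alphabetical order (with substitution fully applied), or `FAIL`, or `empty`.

step 1: unify Bool ~ (List Int -> (d -> d))  [subst: {-} | 1 pending]
  clash: Bool vs (List Int -> (d -> d))

Answer: FAIL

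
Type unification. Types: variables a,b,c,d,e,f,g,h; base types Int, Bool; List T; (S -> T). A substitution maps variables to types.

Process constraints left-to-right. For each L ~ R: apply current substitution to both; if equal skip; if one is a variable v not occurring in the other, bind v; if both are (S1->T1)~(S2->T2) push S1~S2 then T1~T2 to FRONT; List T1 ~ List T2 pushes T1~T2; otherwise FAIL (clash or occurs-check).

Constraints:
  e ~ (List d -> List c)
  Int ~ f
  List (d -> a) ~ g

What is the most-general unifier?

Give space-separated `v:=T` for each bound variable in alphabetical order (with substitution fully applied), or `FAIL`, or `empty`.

Answer: e:=(List d -> List c) f:=Int g:=List (d -> a)

Derivation:
step 1: unify e ~ (List d -> List c)  [subst: {-} | 2 pending]
  bind e := (List d -> List c)
step 2: unify Int ~ f  [subst: {e:=(List d -> List c)} | 1 pending]
  bind f := Int
step 3: unify List (d -> a) ~ g  [subst: {e:=(List d -> List c), f:=Int} | 0 pending]
  bind g := List (d -> a)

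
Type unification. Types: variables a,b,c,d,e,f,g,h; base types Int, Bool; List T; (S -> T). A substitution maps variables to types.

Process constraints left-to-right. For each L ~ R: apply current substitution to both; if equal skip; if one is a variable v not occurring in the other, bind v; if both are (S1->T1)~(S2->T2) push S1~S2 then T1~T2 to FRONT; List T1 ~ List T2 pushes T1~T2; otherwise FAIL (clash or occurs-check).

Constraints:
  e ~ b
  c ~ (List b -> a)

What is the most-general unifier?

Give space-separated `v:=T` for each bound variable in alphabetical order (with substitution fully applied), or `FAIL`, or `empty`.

step 1: unify e ~ b  [subst: {-} | 1 pending]
  bind e := b
step 2: unify c ~ (List b -> a)  [subst: {e:=b} | 0 pending]
  bind c := (List b -> a)

Answer: c:=(List b -> a) e:=b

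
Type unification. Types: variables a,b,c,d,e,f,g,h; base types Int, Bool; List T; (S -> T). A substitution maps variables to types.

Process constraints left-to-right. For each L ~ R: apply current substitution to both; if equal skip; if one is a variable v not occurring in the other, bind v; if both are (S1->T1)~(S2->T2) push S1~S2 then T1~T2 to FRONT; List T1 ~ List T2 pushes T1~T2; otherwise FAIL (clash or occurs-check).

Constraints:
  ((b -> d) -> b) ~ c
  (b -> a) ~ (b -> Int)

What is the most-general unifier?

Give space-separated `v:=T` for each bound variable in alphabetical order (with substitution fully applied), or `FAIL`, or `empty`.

Answer: a:=Int c:=((b -> d) -> b)

Derivation:
step 1: unify ((b -> d) -> b) ~ c  [subst: {-} | 1 pending]
  bind c := ((b -> d) -> b)
step 2: unify (b -> a) ~ (b -> Int)  [subst: {c:=((b -> d) -> b)} | 0 pending]
  -> decompose arrow: push b~b, a~Int
step 3: unify b ~ b  [subst: {c:=((b -> d) -> b)} | 1 pending]
  -> identical, skip
step 4: unify a ~ Int  [subst: {c:=((b -> d) -> b)} | 0 pending]
  bind a := Int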